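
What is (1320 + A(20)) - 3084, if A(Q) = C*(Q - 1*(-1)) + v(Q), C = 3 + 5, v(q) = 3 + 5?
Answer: -1588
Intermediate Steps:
v(q) = 8
C = 8
A(Q) = 16 + 8*Q (A(Q) = 8*(Q - 1*(-1)) + 8 = 8*(Q + 1) + 8 = 8*(1 + Q) + 8 = (8 + 8*Q) + 8 = 16 + 8*Q)
(1320 + A(20)) - 3084 = (1320 + (16 + 8*20)) - 3084 = (1320 + (16 + 160)) - 3084 = (1320 + 176) - 3084 = 1496 - 3084 = -1588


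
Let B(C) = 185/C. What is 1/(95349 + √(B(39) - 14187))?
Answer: 3718611/354566393347 - 2*I*√5392803/354566393347 ≈ 1.0488e-5 - 1.3099e-8*I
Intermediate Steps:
1/(95349 + √(B(39) - 14187)) = 1/(95349 + √(185/39 - 14187)) = 1/(95349 + √(-553108/39)) = 1/(95349 + 2*I*√5392803/39)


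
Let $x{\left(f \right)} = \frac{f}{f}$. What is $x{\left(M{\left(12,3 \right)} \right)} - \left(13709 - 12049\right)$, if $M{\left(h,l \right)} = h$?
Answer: $-1659$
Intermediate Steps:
$x{\left(f \right)} = 1$
$x{\left(M{\left(12,3 \right)} \right)} - \left(13709 - 12049\right) = 1 - \left(13709 - 12049\right) = 1 - 1660 = -1659$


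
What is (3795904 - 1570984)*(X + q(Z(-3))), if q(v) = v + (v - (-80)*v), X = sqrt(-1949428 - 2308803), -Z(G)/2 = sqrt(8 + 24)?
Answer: -1459547520*sqrt(2) + 2224920*I*sqrt(4258231) ≈ -2.0641e+9 + 4.5912e+9*I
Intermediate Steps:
Z(G) = -8*sqrt(2) (Z(G) = -2*sqrt(8 + 24) = -8*sqrt(2))
X = I*sqrt(4258231) (X = sqrt(-4258231) = I*sqrt(4258231) ≈ 2063.5*I)
q(v) = 82*v (q(v) = v + (v + 80*v) = v + 81*v = 82*v)
(3795904 - 1570984)*(X + q(Z(-3))) = (3795904 - 1570984)*(I*sqrt(4258231) + 82*(-8*sqrt(2))) = 2224920*(I*sqrt(4258231) - 656*sqrt(2)) = 2224920*(-656*sqrt(2) + I*sqrt(4258231)) = -1459547520*sqrt(2) + 2224920*I*sqrt(4258231)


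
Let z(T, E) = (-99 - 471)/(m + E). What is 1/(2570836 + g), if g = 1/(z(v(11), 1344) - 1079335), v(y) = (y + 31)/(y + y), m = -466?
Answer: 473828350/1218134980000161 ≈ 3.8898e-7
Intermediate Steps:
v(y) = (31 + y)/(2*y) (v(y) = (31 + y)/((2*y)) = (31 + y)*(1/(2*y)) = (31 + y)/(2*y))
z(T, E) = -570/(-466 + E) (z(T, E) = (-99 - 471)/(-466 + E) = -570/(-466 + E))
g = -439/473828350 (g = 1/(-570/(-466 + 1344) - 1079335) = 1/(-570/878 - 1079335) = 1/(-570*1/878 - 1079335) = 1/(-285/439 - 1079335) = 1/(-473828350/439) = -439/473828350 ≈ -9.2650e-7)
1/(2570836 + g) = 1/(2570836 - 439/473828350) = 1/(1218134980000161/473828350) = 473828350/1218134980000161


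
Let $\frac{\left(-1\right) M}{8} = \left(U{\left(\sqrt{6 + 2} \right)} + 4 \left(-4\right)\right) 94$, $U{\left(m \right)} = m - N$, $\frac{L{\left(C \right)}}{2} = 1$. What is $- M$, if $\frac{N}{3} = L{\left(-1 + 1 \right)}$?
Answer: $-16544 + 1504 \sqrt{2} \approx -14417.0$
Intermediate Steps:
$L{\left(C \right)} = 2$ ($L{\left(C \right)} = 2 \cdot 1 = 2$)
$N = 6$ ($N = 3 \cdot 2 = 6$)
$U{\left(m \right)} = -6 + m$ ($U{\left(m \right)} = m - 6 = -6 + m$)
$M = 16544 - 1504 \sqrt{2}$ ($M = - 8 \left(\left(-6 + \sqrt{6 + 2}\right) + 4 \left(-4\right)\right) 94 = - 8 \left(\left(-6 + \sqrt{8}\right) - 16\right) 94 = - 8 \left(\left(-6 + 2 \sqrt{2}\right) - 16\right) 94 = - 8 \left(-22 + 2 \sqrt{2}\right) 94 = - 8 \left(-2068 + 188 \sqrt{2}\right) = 16544 - 1504 \sqrt{2} \approx 14417.0$)
$- M = - (16544 - 1504 \sqrt{2}) = -16544 + 1504 \sqrt{2}$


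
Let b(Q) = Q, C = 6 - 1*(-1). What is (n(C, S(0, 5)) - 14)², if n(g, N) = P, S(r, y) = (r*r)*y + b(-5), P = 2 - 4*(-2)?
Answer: 16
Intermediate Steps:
C = 7 (C = 6 + 1 = 7)
P = 10 (P = 2 - 1*(-8) = 2 + 8 = 10)
S(r, y) = -5 + y*r² (S(r, y) = (r*r)*y - 5 = r²*y - 5 = y*r² - 5 = -5 + y*r²)
n(g, N) = 10
(n(C, S(0, 5)) - 14)² = (10 - 14)² = (-4)² = 16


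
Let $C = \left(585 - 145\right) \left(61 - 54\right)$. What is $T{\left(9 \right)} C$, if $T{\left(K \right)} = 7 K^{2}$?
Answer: $1746360$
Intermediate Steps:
$C = 3080$ ($C = \left(585 - 145\right) 7 = 440 \cdot 7 = 3080$)
$T{\left(9 \right)} C = 7 \cdot 9^{2} \cdot 3080 = 7 \cdot 81 \cdot 3080 = 567 \cdot 3080 = 1746360$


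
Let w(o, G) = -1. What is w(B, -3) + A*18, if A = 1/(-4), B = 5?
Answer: -11/2 ≈ -5.5000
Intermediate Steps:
A = -1/4 ≈ -0.25000
w(B, -3) + A*18 = -1 - 1/4*18 = -1 - 9/2 = -11/2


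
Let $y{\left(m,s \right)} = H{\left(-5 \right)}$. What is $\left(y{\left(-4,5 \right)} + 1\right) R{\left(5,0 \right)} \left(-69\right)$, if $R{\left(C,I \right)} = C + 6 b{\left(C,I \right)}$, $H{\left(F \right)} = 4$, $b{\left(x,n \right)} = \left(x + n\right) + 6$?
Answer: $-24495$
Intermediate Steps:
$b{\left(x,n \right)} = 6 + n + x$ ($b{\left(x,n \right)} = \left(n + x\right) + 6 = 6 + n + x$)
$y{\left(m,s \right)} = 4$
$R{\left(C,I \right)} = 36 + 6 I + 7 C$ ($R{\left(C,I \right)} = C + 6 \left(6 + I + C\right) = C + 6 \left(6 + C + I\right) = C + \left(36 + 6 C + 6 I\right) = 36 + 6 I + 7 C$)
$\left(y{\left(-4,5 \right)} + 1\right) R{\left(5,0 \right)} \left(-69\right) = \left(4 + 1\right) \left(36 + 6 \cdot 0 + 7 \cdot 5\right) \left(-69\right) = 5 \left(36 + 0 + 35\right) \left(-69\right) = 5 \cdot 71 \left(-69\right) = 355 \left(-69\right) = -24495$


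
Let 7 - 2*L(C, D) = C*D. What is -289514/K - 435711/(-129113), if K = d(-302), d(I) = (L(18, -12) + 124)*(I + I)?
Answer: 49678212572/9182645673 ≈ 5.4100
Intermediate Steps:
L(C, D) = 7/2 - C*D/2
d(I) = 471*I (d(I) = ((7/2 - ½*18*(-12)) + 124)*(I + I) = ((7/2 + 108) + 124)*(2*I) = (223/2 + 124)*(2*I) = 471*(2*I)/2 = 471*I)
K = -142242 (K = 471*(-302) = -142242)
-289514/K - 435711/(-129113) = -289514/(-142242) - 435711/(-129113) = -289514*(-1/142242) - 435711*(-1/129113) = 144757/71121 + 435711/129113 = 49678212572/9182645673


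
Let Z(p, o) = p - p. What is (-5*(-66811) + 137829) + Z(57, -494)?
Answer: 471884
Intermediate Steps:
Z(p, o) = 0
(-5*(-66811) + 137829) + Z(57, -494) = (-5*(-66811) + 137829) + 0 = (334055 + 137829) + 0 = 471884 + 0 = 471884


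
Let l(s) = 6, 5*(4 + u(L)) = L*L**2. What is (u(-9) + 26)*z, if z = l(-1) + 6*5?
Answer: -22284/5 ≈ -4456.8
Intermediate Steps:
u(L) = -4 + L**3/5 (u(L) = -4 + (L*L**2)/5 = -4 + L**3/5)
z = 36 (z = 6 + 6*5 = 6 + 30 = 36)
(u(-9) + 26)*z = ((-4 + (1/5)*(-9)**3) + 26)*36 = ((-4 + (1/5)*(-729)) + 26)*36 = ((-4 - 729/5) + 26)*36 = (-749/5 + 26)*36 = -619/5*36 = -22284/5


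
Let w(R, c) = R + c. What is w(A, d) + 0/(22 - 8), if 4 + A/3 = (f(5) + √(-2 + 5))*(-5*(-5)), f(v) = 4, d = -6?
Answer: 282 + 75*√3 ≈ 411.90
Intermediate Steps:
A = 288 + 75*√3 (A = -12 + 3*((4 + √(-2 + 5))*(-5*(-5))) = -12 + 3*((4 + √3)*25) = -12 + 3*(100 + 25*√3) = -12 + (300 + 75*√3) = 288 + 75*√3 ≈ 417.90)
w(A, d) + 0/(22 - 8) = ((288 + 75*√3) - 6) + 0/(22 - 8) = (282 + 75*√3) + 0/14 = (282 + 75*√3) + 0*(1/14) = (282 + 75*√3) + 0 = 282 + 75*√3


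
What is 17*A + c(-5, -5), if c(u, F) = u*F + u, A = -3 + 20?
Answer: 309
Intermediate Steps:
A = 17
c(u, F) = u + F*u (c(u, F) = F*u + u = u + F*u)
17*A + c(-5, -5) = 17*17 - 5*(1 - 5) = 289 - 5*(-4) = 289 + 20 = 309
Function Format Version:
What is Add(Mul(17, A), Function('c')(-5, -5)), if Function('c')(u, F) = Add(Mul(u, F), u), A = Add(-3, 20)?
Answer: 309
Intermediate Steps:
A = 17
Function('c')(u, F) = Add(u, Mul(F, u)) (Function('c')(u, F) = Add(Mul(F, u), u) = Add(u, Mul(F, u)))
Add(Mul(17, A), Function('c')(-5, -5)) = Add(Mul(17, 17), Mul(-5, Add(1, -5))) = Add(289, Mul(-5, -4)) = Add(289, 20) = 309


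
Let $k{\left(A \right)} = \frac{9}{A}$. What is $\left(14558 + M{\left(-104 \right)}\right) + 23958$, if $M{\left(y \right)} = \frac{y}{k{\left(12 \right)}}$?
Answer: $\frac{115132}{3} \approx 38377.0$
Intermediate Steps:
$M{\left(y \right)} = \frac{4 y}{3}$ ($M{\left(y \right)} = \frac{y}{9 \cdot \frac{1}{12}} = \frac{y}{\frac{3}{4}} = y \frac{4}{3} = \frac{4 y}{3}$)
$\left(14558 + M{\left(-104 \right)}\right) + 23958 = \left(14558 + \frac{4}{3} \left(-104\right)\right) + 23958 = \left(14558 - \frac{416}{3}\right) + 23958 = \frac{43258}{3} + 23958 = \frac{115132}{3}$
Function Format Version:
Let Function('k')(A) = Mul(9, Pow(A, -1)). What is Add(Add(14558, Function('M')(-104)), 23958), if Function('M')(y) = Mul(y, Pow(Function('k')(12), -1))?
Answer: Rational(115132, 3) ≈ 38377.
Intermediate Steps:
Function('M')(y) = Mul(Rational(4, 3), y) (Function('M')(y) = Mul(y, Pow(Mul(9, Pow(12, -1)), -1)) = Mul(y, Pow(Mul(9, Rational(1, 12)), -1)) = Mul(y, Pow(Rational(3, 4), -1)) = Mul(y, Rational(4, 3)) = Mul(Rational(4, 3), y))
Add(Add(14558, Function('M')(-104)), 23958) = Add(Add(14558, Mul(Rational(4, 3), -104)), 23958) = Add(Add(14558, Rational(-416, 3)), 23958) = Add(Rational(43258, 3), 23958) = Rational(115132, 3)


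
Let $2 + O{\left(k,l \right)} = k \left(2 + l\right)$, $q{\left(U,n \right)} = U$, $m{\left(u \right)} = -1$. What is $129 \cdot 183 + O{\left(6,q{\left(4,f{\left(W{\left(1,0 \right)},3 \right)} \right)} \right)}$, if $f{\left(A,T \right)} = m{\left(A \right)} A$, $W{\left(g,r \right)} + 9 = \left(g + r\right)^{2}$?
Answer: $23641$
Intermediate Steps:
$W{\left(g,r \right)} = -9 + \left(g + r\right)^{2}$
$f{\left(A,T \right)} = - A$
$O{\left(k,l \right)} = -2 + k \left(2 + l\right)$
$129 \cdot 183 + O{\left(6,q{\left(4,f{\left(W{\left(1,0 \right)},3 \right)} \right)} \right)} = 129 \cdot 183 + \left(-2 + 2 \cdot 6 + 6 \cdot 4\right) = 23607 + \left(-2 + 12 + 24\right) = 23607 + 34 = 23641$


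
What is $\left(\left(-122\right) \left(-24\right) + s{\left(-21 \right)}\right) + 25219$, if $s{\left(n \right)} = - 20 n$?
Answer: $28567$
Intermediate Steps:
$\left(\left(-122\right) \left(-24\right) + s{\left(-21 \right)}\right) + 25219 = \left(\left(-122\right) \left(-24\right) - -420\right) + 25219 = \left(2928 + 420\right) + 25219 = 3348 + 25219 = 28567$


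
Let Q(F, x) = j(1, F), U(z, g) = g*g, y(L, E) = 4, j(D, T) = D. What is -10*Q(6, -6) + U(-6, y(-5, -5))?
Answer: 6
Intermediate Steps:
U(z, g) = g²
Q(F, x) = 1
-10*Q(6, -6) + U(-6, y(-5, -5)) = -10*1 + 4² = -10 + 16 = 6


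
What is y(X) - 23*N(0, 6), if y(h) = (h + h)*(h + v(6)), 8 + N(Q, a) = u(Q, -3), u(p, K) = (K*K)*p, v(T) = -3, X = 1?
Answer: 180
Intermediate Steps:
u(p, K) = p*K² (u(p, K) = K²*p = p*K²)
N(Q, a) = -8 + 9*Q (N(Q, a) = -8 + Q*(-3)² = -8 + Q*9 = -8 + 9*Q)
y(h) = 2*h*(-3 + h) (y(h) = (h + h)*(h - 3) = (2*h)*(-3 + h) = 2*h*(-3 + h))
y(X) - 23*N(0, 6) = 2*1*(-3 + 1) - 23*(-8 + 9*0) = 2*1*(-2) - 23*(-8 + 0) = -4 - 23*(-8) = -4 + 184 = 180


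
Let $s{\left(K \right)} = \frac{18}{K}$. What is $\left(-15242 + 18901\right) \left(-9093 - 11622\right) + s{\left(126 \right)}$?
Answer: $- \frac{530573294}{7} \approx -7.5796 \cdot 10^{7}$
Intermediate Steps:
$\left(-15242 + 18901\right) \left(-9093 - 11622\right) + s{\left(126 \right)} = \left(-15242 + 18901\right) \left(-9093 - 11622\right) + \frac{18}{126} = 3659 \left(-20715\right) + 18 \cdot \frac{1}{126} = -75796185 + \frac{1}{7} = - \frac{530573294}{7}$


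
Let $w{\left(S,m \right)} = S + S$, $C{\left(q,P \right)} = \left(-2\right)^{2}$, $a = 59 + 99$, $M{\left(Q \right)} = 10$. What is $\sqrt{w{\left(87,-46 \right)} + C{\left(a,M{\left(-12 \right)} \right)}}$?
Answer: $\sqrt{178} \approx 13.342$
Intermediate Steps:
$a = 158$
$C{\left(q,P \right)} = 4$
$w{\left(S,m \right)} = 2 S$
$\sqrt{w{\left(87,-46 \right)} + C{\left(a,M{\left(-12 \right)} \right)}} = \sqrt{2 \cdot 87 + 4} = \sqrt{174 + 4} = \sqrt{178}$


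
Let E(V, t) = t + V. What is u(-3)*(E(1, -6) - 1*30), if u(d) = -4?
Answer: 140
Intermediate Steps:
E(V, t) = V + t
u(-3)*(E(1, -6) - 1*30) = -4*((1 - 6) - 1*30) = -4*(-5 - 30) = -4*(-35) = 140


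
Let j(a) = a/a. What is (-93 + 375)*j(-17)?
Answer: 282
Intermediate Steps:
j(a) = 1
(-93 + 375)*j(-17) = (-93 + 375)*1 = 282*1 = 282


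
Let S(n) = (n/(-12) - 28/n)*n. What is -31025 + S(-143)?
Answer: -393085/12 ≈ -32757.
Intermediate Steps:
S(n) = n*(-28/n - n/12) (S(n) = (n*(-1/12) - 28/n)*n = (-n/12 - 28/n)*n = (-28/n - n/12)*n = n*(-28/n - n/12))
-31025 + S(-143) = -31025 + (-28 - 1/12*(-143)**2) = -31025 + (-28 - 1/12*20449) = -31025 + (-28 - 20449/12) = -31025 - 20785/12 = -393085/12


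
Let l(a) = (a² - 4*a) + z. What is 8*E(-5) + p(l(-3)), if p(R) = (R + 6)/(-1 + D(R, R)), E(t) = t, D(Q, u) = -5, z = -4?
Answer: -263/6 ≈ -43.833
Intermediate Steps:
l(a) = -4 + a² - 4*a (l(a) = (a² - 4*a) - 4 = -4 + a² - 4*a)
p(R) = -1 - R/6 (p(R) = (R + 6)/(-1 - 5) = (6 + R)/(-6) = (6 + R)*(-⅙) = -1 - R/6)
8*E(-5) + p(l(-3)) = 8*(-5) + (-1 - (-4 + (-3)² - 4*(-3))/6) = -40 + (-1 - (-4 + 9 + 12)/6) = -40 + (-1 - ⅙*17) = -40 + (-1 - 17/6) = -40 - 23/6 = -263/6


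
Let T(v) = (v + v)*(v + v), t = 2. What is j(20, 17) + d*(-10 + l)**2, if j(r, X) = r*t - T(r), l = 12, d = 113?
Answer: -1108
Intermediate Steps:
T(v) = 4*v**2 (T(v) = (2*v)*(2*v) = 4*v**2)
j(r, X) = -4*r**2 + 2*r (j(r, X) = r*2 - 4*r**2 = 2*r - 4*r**2 = -4*r**2 + 2*r)
j(20, 17) + d*(-10 + l)**2 = 2*20*(1 - 2*20) + 113*(-10 + 12)**2 = 2*20*(1 - 40) + 113*2**2 = 2*20*(-39) + 113*4 = -1560 + 452 = -1108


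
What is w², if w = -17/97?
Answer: 289/9409 ≈ 0.030715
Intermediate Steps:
w = -17/97 (w = -17*1/97 = -17/97 ≈ -0.17526)
w² = (-17/97)² = 289/9409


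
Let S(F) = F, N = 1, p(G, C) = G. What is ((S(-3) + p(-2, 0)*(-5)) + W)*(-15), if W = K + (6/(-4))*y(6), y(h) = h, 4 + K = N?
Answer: 75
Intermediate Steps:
K = -3 (K = -4 + 1 = -3)
W = -12 (W = -3 + (6/(-4))*6 = -3 + (6*(-1/4))*6 = -3 - 3/2*6 = -3 - 9 = -12)
((S(-3) + p(-2, 0)*(-5)) + W)*(-15) = ((-3 - 2*(-5)) - 12)*(-15) = ((-3 + 10) - 12)*(-15) = (7 - 12)*(-15) = -5*(-15) = 75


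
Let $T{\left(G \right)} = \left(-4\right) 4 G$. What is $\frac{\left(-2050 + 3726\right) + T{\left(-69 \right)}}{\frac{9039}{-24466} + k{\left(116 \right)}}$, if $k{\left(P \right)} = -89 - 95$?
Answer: $- \frac{68015480}{4510783} \approx -15.078$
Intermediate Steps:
$k{\left(P \right)} = -184$ ($k{\left(P \right)} = -89 - 95 = -184$)
$T{\left(G \right)} = - 16 G$
$\frac{\left(-2050 + 3726\right) + T{\left(-69 \right)}}{\frac{9039}{-24466} + k{\left(116 \right)}} = \frac{\left(-2050 + 3726\right) - -1104}{\frac{9039}{-24466} - 184} = \frac{1676 + 1104}{9039 \left(- \frac{1}{24466}\right) - 184} = \frac{2780}{- \frac{9039}{24466} - 184} = \frac{2780}{- \frac{4510783}{24466}} = 2780 \left(- \frac{24466}{4510783}\right) = - \frac{68015480}{4510783}$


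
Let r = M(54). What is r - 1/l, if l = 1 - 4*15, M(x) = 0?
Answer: 1/59 ≈ 0.016949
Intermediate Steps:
l = -59 (l = 1 - 60 = -59)
r = 0
r - 1/l = 0 - 1/(-59) = 0 - 1*(-1/59) = 0 + 1/59 = 1/59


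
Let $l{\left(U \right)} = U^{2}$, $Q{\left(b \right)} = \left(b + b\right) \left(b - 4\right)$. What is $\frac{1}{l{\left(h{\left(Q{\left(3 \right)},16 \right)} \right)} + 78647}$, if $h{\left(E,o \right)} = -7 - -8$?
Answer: $\frac{1}{78648} \approx 1.2715 \cdot 10^{-5}$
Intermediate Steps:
$Q{\left(b \right)} = 2 b \left(-4 + b\right)$
$h{\left(E,o \right)} = 1$ ($h{\left(E,o \right)} = -7 + 8 = 1$)
$\frac{1}{l{\left(h{\left(Q{\left(3 \right)},16 \right)} \right)} + 78647} = \frac{1}{1^{2} + 78647} = \frac{1}{1 + 78647} = \frac{1}{78648}$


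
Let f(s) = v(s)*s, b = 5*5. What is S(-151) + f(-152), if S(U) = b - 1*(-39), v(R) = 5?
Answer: -696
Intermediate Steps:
b = 25
f(s) = 5*s
S(U) = 64 (S(U) = 25 - 1*(-39) = 25 + 39 = 64)
S(-151) + f(-152) = 64 + 5*(-152) = 64 - 760 = -696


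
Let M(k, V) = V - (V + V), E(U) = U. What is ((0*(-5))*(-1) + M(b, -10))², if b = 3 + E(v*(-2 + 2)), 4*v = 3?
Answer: 100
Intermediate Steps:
v = ¾ (v = (¼)*3 = ¾ ≈ 0.75000)
b = 3 (b = 3 + 3*(-2 + 2)/4 = 3 + (¾)*0 = 3 + 0 = 3)
M(k, V) = -V (M(k, V) = V - 2*V = -V)
((0*(-5))*(-1) + M(b, -10))² = ((0*(-5))*(-1) - 1*(-10))² = (0*(-1) + 10)² = (0 + 10)² = 10² = 100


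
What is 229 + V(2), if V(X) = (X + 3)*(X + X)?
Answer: 249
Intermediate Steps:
V(X) = 2*X*(3 + X) (V(X) = (3 + X)*(2*X) = 2*X*(3 + X))
229 + V(2) = 229 + 2*2*(3 + 2) = 229 + 2*2*5 = 229 + 20 = 249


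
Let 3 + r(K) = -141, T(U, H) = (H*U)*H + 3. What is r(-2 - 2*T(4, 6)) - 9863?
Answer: -10007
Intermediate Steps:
T(U, H) = 3 + U*H**2 (T(U, H) = U*H**2 + 3 = 3 + U*H**2)
r(K) = -144 (r(K) = -3 - 141 = -144)
r(-2 - 2*T(4, 6)) - 9863 = -144 - 9863 = -10007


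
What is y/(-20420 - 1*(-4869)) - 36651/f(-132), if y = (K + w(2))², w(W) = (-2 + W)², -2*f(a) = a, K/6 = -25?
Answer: -190481567/342122 ≈ -556.76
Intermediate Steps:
K = -150 (K = 6*(-25) = -150)
f(a) = -a/2
y = 22500 (y = (-150 + (-2 + 2)²)² = (-150 + 0²)² = (-150 + 0)² = (-150)² = 22500)
y/(-20420 - 1*(-4869)) - 36651/f(-132) = 22500/(-20420 - 1*(-4869)) - 36651/((-½*(-132))) = 22500/(-20420 + 4869) - 36651/66 = 22500/(-15551) - 36651*1/66 = 22500*(-1/15551) - 12217/22 = -22500/15551 - 12217/22 = -190481567/342122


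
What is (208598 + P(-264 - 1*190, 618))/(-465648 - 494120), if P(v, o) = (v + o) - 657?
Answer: -208105/959768 ≈ -0.21683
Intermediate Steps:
P(v, o) = -657 + o + v (P(v, o) = (o + v) - 657 = -657 + o + v)
(208598 + P(-264 - 1*190, 618))/(-465648 - 494120) = (208598 + (-657 + 618 + (-264 - 1*190)))/(-465648 - 494120) = (208598 + (-657 + 618 + (-264 - 190)))/(-959768) = (208598 + (-657 + 618 - 454))*(-1/959768) = (208598 - 493)*(-1/959768) = 208105*(-1/959768) = -208105/959768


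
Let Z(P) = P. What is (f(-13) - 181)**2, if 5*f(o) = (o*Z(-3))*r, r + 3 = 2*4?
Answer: 20164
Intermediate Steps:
r = 5 (r = -3 + 2*4 = -3 + 8 = 5)
f(o) = -3*o (f(o) = ((o*(-3))*5)/5 = (-3*o*5)/5 = (-15*o)/5 = -3*o)
(f(-13) - 181)**2 = (-3*(-13) - 181)**2 = (39 - 181)**2 = (-142)**2 = 20164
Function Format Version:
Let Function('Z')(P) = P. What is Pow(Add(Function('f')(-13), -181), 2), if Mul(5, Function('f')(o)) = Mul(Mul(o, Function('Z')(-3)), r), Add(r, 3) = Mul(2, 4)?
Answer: 20164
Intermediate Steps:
r = 5 (r = Add(-3, Mul(2, 4)) = Add(-3, 8) = 5)
Function('f')(o) = Mul(-3, o) (Function('f')(o) = Mul(Rational(1, 5), Mul(Mul(o, -3), 5)) = Mul(Rational(1, 5), Mul(Mul(-3, o), 5)) = Mul(Rational(1, 5), Mul(-15, o)) = Mul(-3, o))
Pow(Add(Function('f')(-13), -181), 2) = Pow(Add(Mul(-3, -13), -181), 2) = Pow(Add(39, -181), 2) = Pow(-142, 2) = 20164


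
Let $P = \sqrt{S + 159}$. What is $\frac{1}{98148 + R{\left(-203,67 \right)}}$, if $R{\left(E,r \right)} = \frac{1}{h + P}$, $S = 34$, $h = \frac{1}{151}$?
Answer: $\frac{431909303465}{42391034301639671} - \frac{22801 \sqrt{193}}{42391034301639671} \approx 1.0189 \cdot 10^{-5}$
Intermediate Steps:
$h = \frac{1}{151} \approx 0.0066225$
$P = \sqrt{193}$ ($P = \sqrt{34 + 159} = \sqrt{193} \approx 13.892$)
$R{\left(E,r \right)} = \frac{1}{\frac{1}{151} + \sqrt{193}}$
$\frac{1}{98148 + R{\left(-203,67 \right)}} = \frac{1}{98148 - \left(\frac{151}{4400592} - \frac{22801 \sqrt{193}}{4400592}\right)} = \frac{1}{\frac{431909303465}{4400592} + \frac{22801 \sqrt{193}}{4400592}}$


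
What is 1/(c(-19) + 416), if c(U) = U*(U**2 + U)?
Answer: -1/6082 ≈ -0.00016442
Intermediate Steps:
c(U) = U*(U + U**2)
1/(c(-19) + 416) = 1/((-19)**2*(1 - 19) + 416) = 1/(361*(-18) + 416) = 1/(-6498 + 416) = 1/(-6082) = -1/6082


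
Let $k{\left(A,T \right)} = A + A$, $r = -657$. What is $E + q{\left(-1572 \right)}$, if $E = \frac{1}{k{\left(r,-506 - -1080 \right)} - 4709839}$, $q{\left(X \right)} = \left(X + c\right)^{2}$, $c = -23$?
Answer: $\frac{11985291010824}{4711153} \approx 2.544 \cdot 10^{6}$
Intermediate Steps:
$k{\left(A,T \right)} = 2 A$
$q{\left(X \right)} = \left(-23 + X\right)^{2}$ ($q{\left(X \right)} = \left(X - 23\right)^{2} = \left(-23 + X\right)^{2}$)
$E = - \frac{1}{4711153}$ ($E = \frac{1}{2 \left(-657\right) - 4709839} = \frac{1}{-1314 - 4709839} = \frac{1}{-4711153} = - \frac{1}{4711153} \approx -2.1226 \cdot 10^{-7}$)
$E + q{\left(-1572 \right)} = - \frac{1}{4711153} + \left(-23 - 1572\right)^{2} = - \frac{1}{4711153} + \left(-1595\right)^{2} = - \frac{1}{4711153} + 2544025 = \frac{11985291010824}{4711153}$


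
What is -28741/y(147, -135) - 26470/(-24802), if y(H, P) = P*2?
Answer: 359990591/3348270 ≈ 107.52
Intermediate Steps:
y(H, P) = 2*P
-28741/y(147, -135) - 26470/(-24802) = -28741/(2*(-135)) - 26470/(-24802) = -28741/(-270) - 26470*(-1/24802) = -28741*(-1/270) + 13235/12401 = 28741/270 + 13235/12401 = 359990591/3348270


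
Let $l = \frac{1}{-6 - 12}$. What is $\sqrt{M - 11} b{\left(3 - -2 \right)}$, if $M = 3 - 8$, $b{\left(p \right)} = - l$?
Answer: $\frac{2 i}{9} \approx 0.22222 i$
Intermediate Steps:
$l = - \frac{1}{18}$ ($l = \frac{1}{-18} = - \frac{1}{18} \approx -0.055556$)
$b{\left(p \right)} = \frac{1}{18}$ ($b{\left(p \right)} = \left(-1\right) \left(- \frac{1}{18}\right) = \frac{1}{18}$)
$M = -5$ ($M = 3 - 8 = -5$)
$\sqrt{M - 11} b{\left(3 - -2 \right)} = \sqrt{-5 - 11} \cdot \frac{1}{18} = \sqrt{-16} \cdot \frac{1}{18} = 4 i \frac{1}{18} = \frac{2 i}{9}$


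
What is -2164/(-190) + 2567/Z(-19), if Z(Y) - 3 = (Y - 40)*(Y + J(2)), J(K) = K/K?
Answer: 279239/20235 ≈ 13.800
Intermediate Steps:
J(K) = 1
Z(Y) = 3 + (1 + Y)*(-40 + Y) (Z(Y) = 3 + (Y - 40)*(Y + 1) = 3 + (-40 + Y)*(1 + Y) = 3 + (1 + Y)*(-40 + Y))
-2164/(-190) + 2567/Z(-19) = -2164/(-190) + 2567/(-37 + (-19)² - 39*(-19)) = -2164*(-1/190) + 2567/(-37 + 361 + 741) = 1082/95 + 2567/1065 = 279239/20235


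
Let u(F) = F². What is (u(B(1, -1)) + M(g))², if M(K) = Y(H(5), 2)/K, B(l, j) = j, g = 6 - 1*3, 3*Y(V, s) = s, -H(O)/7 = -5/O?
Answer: 121/81 ≈ 1.4938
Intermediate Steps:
H(O) = 35/O (H(O) = -(-35)/O = 35/O)
Y(V, s) = s/3
g = 3 (g = 6 - 3 = 3)
M(K) = 2/(3*K) (M(K) = ((⅓)*2)/K = 2/(3*K))
(u(B(1, -1)) + M(g))² = ((-1)² + (⅔)/3)² = (1 + (⅔)*(⅓))² = (1 + 2/9)² = (11/9)² = 121/81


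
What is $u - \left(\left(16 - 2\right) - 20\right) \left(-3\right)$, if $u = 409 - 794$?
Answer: $-403$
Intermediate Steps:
$u = -385$ ($u = 409 - 794 = -385$)
$u - \left(\left(16 - 2\right) - 20\right) \left(-3\right) = -385 - \left(\left(16 - 2\right) - 20\right) \left(-3\right) = -385 - \left(14 - 20\right) \left(-3\right) = -385 - \left(-6\right) \left(-3\right) = -385 - 18 = -403$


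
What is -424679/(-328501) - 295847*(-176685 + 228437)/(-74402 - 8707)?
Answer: 5029606995924955/27301389609 ≈ 1.8423e+5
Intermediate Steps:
-424679/(-328501) - 295847*(-176685 + 228437)/(-74402 - 8707) = -424679*(-1/328501) - 295847/((-83109/51752)) = 424679/328501 - 295847/((-83109*1/51752)) = 424679/328501 - 295847/(-83109/51752) = 424679/328501 - 295847*(-51752/83109) = 424679/328501 + 15310673944/83109 = 5029606995924955/27301389609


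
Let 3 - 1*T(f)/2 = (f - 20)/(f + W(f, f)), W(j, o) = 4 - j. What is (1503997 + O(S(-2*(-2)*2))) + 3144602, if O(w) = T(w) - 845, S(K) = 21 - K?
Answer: 9295527/2 ≈ 4.6478e+6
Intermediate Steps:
T(f) = 16 - f/2 (T(f) = 6 - 2*(f - 20)/(f + (4 - f)) = 6 - 2*(-20 + f)/4 = 6 - 2*(-5 + f/4) = 6 + (10 - f/2) = 16 - f/2)
O(w) = -829 - w/2 (O(w) = (16 - w/2) - 845 = -829 - w/2)
(1503997 + O(S(-2*(-2)*2))) + 3144602 = (1503997 + (-829 - (21 - (-2*(-2))*2)/2)) + 3144602 = (1503997 + (-829 - (21 - 4*2)/2)) + 3144602 = (1503997 + (-829 - (21 - 1*8)/2)) + 3144602 = (1503997 + (-829 - (21 - 8)/2)) + 3144602 = (1503997 + (-829 - ½*13)) + 3144602 = (1503997 + (-829 - 13/2)) + 3144602 = (1503997 - 1671/2) + 3144602 = 3006323/2 + 3144602 = 9295527/2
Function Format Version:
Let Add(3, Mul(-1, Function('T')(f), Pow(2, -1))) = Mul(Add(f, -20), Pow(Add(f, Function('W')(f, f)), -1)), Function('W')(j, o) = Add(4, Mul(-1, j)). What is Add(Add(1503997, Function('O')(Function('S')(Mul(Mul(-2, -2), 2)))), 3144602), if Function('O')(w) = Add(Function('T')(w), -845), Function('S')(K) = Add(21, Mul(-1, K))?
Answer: Rational(9295527, 2) ≈ 4.6478e+6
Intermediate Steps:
Function('T')(f) = Add(16, Mul(Rational(-1, 2), f)) (Function('T')(f) = Add(6, Mul(-2, Mul(Add(f, -20), Pow(Add(f, Add(4, Mul(-1, f))), -1)))) = Add(6, Mul(-2, Mul(Add(-20, f), Pow(4, -1)))) = Add(6, Mul(-2, Mul(Add(-20, f), Rational(1, 4)))) = Add(6, Mul(-2, Add(-5, Mul(Rational(1, 4), f)))) = Add(6, Add(10, Mul(Rational(-1, 2), f))) = Add(16, Mul(Rational(-1, 2), f)))
Function('O')(w) = Add(-829, Mul(Rational(-1, 2), w)) (Function('O')(w) = Add(Add(16, Mul(Rational(-1, 2), w)), -845) = Add(-829, Mul(Rational(-1, 2), w)))
Add(Add(1503997, Function('O')(Function('S')(Mul(Mul(-2, -2), 2)))), 3144602) = Add(Add(1503997, Add(-829, Mul(Rational(-1, 2), Add(21, Mul(-1, Mul(Mul(-2, -2), 2)))))), 3144602) = Add(Add(1503997, Add(-829, Mul(Rational(-1, 2), Add(21, Mul(-1, Mul(4, 2)))))), 3144602) = Add(Add(1503997, Add(-829, Mul(Rational(-1, 2), Add(21, Mul(-1, 8))))), 3144602) = Add(Add(1503997, Add(-829, Mul(Rational(-1, 2), Add(21, -8)))), 3144602) = Add(Add(1503997, Add(-829, Mul(Rational(-1, 2), 13))), 3144602) = Add(Add(1503997, Add(-829, Rational(-13, 2))), 3144602) = Add(Add(1503997, Rational(-1671, 2)), 3144602) = Add(Rational(3006323, 2), 3144602) = Rational(9295527, 2)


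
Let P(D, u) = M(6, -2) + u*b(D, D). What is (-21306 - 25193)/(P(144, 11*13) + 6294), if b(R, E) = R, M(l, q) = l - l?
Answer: -46499/26886 ≈ -1.7295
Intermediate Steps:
M(l, q) = 0
P(D, u) = D*u (P(D, u) = 0 + u*D = 0 + D*u = D*u)
(-21306 - 25193)/(P(144, 11*13) + 6294) = (-21306 - 25193)/(144*(11*13) + 6294) = -46499/(144*143 + 6294) = -46499/(20592 + 6294) = -46499/26886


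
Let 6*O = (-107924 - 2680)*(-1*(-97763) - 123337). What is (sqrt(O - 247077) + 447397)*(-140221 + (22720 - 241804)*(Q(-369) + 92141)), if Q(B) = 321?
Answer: -9062959070719513 - 20257085029*sqrt(471184039) ≈ -9.5027e+15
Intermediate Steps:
O = 471431116 (O = ((-107924 - 2680)*(-1*(-97763) - 123337))/6 = (-110604*(97763 - 123337))/6 = (-110604*(-25574))/6 = (1/6)*2828586696 = 471431116)
(sqrt(O - 247077) + 447397)*(-140221 + (22720 - 241804)*(Q(-369) + 92141)) = (sqrt(471431116 - 247077) + 447397)*(-140221 + (22720 - 241804)*(321 + 92141)) = (sqrt(471184039) + 447397)*(-140221 - 219084*92462) = (447397 + sqrt(471184039))*(-140221 - 20256944808) = (447397 + sqrt(471184039))*(-20257085029) = -9062959070719513 - 20257085029*sqrt(471184039)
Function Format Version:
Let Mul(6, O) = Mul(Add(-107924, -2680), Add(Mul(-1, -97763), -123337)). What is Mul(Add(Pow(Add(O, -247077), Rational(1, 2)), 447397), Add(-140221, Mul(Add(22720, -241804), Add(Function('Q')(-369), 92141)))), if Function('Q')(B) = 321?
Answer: Add(-9062959070719513, Mul(-20257085029, Pow(471184039, Rational(1, 2)))) ≈ -9.5027e+15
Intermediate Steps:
O = 471431116 (O = Mul(Rational(1, 6), Mul(Add(-107924, -2680), Add(Mul(-1, -97763), -123337))) = Mul(Rational(1, 6), Mul(-110604, Add(97763, -123337))) = Mul(Rational(1, 6), Mul(-110604, -25574)) = Mul(Rational(1, 6), 2828586696) = 471431116)
Mul(Add(Pow(Add(O, -247077), Rational(1, 2)), 447397), Add(-140221, Mul(Add(22720, -241804), Add(Function('Q')(-369), 92141)))) = Mul(Add(Pow(Add(471431116, -247077), Rational(1, 2)), 447397), Add(-140221, Mul(Add(22720, -241804), Add(321, 92141)))) = Mul(Add(Pow(471184039, Rational(1, 2)), 447397), Add(-140221, Mul(-219084, 92462))) = Mul(Add(447397, Pow(471184039, Rational(1, 2))), Add(-140221, -20256944808)) = Mul(Add(447397, Pow(471184039, Rational(1, 2))), -20257085029) = Add(-9062959070719513, Mul(-20257085029, Pow(471184039, Rational(1, 2))))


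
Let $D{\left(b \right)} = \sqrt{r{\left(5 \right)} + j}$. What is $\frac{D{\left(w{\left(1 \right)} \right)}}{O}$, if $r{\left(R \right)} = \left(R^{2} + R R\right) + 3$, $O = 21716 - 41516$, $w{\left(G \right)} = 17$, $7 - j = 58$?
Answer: $- \frac{\sqrt{2}}{19800} \approx -7.1425 \cdot 10^{-5}$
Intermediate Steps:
$j = -51$ ($j = 7 - 58 = -51$)
$O = -19800$ ($O = 21716 - 41516 = -19800$)
$r{\left(R \right)} = 3 + 2 R^{2}$ ($r{\left(R \right)} = \left(R^{2} + R^{2}\right) + 3 = 2 R^{2} + 3 = 3 + 2 R^{2}$)
$D{\left(b \right)} = \sqrt{2}$ ($D{\left(b \right)} = \sqrt{\left(3 + 2 \cdot 5^{2}\right) - 51} = \sqrt{\left(3 + 2 \cdot 25\right) - 51} = \sqrt{\left(3 + 50\right) - 51} = \sqrt{53 - 51} = \sqrt{2}$)
$\frac{D{\left(w{\left(1 \right)} \right)}}{O} = \frac{\sqrt{2}}{-19800} = \sqrt{2} \left(- \frac{1}{19800}\right) = - \frac{\sqrt{2}}{19800}$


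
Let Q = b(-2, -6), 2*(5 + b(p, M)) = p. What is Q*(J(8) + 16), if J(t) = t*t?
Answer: -480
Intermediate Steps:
b(p, M) = -5 + p/2
Q = -6 (Q = -5 + (1/2)*(-2) = -5 - 1 = -6)
J(t) = t**2
Q*(J(8) + 16) = -6*(8**2 + 16) = -6*(64 + 16) = -6*80 = -480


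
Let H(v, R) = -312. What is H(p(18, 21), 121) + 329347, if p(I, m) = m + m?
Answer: 329035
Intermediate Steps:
p(I, m) = 2*m
H(p(18, 21), 121) + 329347 = -312 + 329347 = 329035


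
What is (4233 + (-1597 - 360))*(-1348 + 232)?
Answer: -2540016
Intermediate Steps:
(4233 + (-1597 - 360))*(-1348 + 232) = (4233 - 1957)*(-1116) = 2276*(-1116) = -2540016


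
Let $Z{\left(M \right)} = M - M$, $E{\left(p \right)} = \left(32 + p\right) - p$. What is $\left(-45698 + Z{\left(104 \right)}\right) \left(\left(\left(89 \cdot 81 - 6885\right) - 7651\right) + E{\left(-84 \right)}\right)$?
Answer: $333366910$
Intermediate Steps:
$E{\left(p \right)} = 32$
$Z{\left(M \right)} = 0$
$\left(-45698 + Z{\left(104 \right)}\right) \left(\left(\left(89 \cdot 81 - 6885\right) - 7651\right) + E{\left(-84 \right)}\right) = \left(-45698 + 0\right) \left(\left(\left(89 \cdot 81 - 6885\right) - 7651\right) + 32\right) = - 45698 \left(\left(\left(7209 - 6885\right) - 7651\right) + 32\right) = - 45698 \left(\left(324 - 7651\right) + 32\right) = - 45698 \left(-7327 + 32\right) = \left(-45698\right) \left(-7295\right) = 333366910$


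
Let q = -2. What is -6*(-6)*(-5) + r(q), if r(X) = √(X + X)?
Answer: -180 + 2*I ≈ -180.0 + 2.0*I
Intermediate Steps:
r(X) = √2*√X (r(X) = √(2*X) = √2*√X)
-6*(-6)*(-5) + r(q) = -6*(-6)*(-5) + √2*√(-2) = 36*(-5) + √2*(I*√2) = -180 + 2*I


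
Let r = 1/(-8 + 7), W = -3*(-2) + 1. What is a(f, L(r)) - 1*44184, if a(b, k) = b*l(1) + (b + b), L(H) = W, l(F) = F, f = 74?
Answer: -43962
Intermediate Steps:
W = 7 (W = 6 + 1 = 7)
r = -1 (r = 1/(-1) = -1)
L(H) = 7
a(b, k) = 3*b (a(b, k) = b*1 + (b + b) = b + 2*b = 3*b)
a(f, L(r)) - 1*44184 = 3*74 - 1*44184 = 222 - 44184 = -43962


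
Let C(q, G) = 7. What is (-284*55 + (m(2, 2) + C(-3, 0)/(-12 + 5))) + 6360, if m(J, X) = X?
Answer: -9259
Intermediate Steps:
(-284*55 + (m(2, 2) + C(-3, 0)/(-12 + 5))) + 6360 = (-284*55 + (2 + 7/(-12 + 5))) + 6360 = (-15620 + (2 + 7/(-7))) + 6360 = (-15620 + (2 - 1/7*7)) + 6360 = (-15620 + (2 - 1)) + 6360 = (-15620 + 1) + 6360 = -15619 + 6360 = -9259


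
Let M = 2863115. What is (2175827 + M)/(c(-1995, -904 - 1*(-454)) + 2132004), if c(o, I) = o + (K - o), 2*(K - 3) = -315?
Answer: 10077884/4263699 ≈ 2.3636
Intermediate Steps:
K = -309/2 (K = 3 + (½)*(-315) = 3 - 315/2 = -309/2 ≈ -154.50)
c(o, I) = -309/2 (c(o, I) = o + (-309/2 - o) = -309/2)
(2175827 + M)/(c(-1995, -904 - 1*(-454)) + 2132004) = (2175827 + 2863115)/(-309/2 + 2132004) = 5038942/(4263699/2) = 5038942*(2/4263699) = 10077884/4263699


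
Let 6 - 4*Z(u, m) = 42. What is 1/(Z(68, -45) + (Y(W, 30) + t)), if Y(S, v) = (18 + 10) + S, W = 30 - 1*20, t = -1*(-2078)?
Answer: 1/2107 ≈ 0.00047461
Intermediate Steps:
Z(u, m) = -9 (Z(u, m) = 3/2 - ¼*42 = 3/2 - 21/2 = -9)
t = 2078
W = 10 (W = 30 - 20 = 10)
Y(S, v) = 28 + S
1/(Z(68, -45) + (Y(W, 30) + t)) = 1/(-9 + ((28 + 10) + 2078)) = 1/(-9 + (38 + 2078)) = 1/(-9 + 2116) = 1/2107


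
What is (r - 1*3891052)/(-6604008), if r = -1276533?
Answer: 5167585/6604008 ≈ 0.78249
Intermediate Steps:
(r - 1*3891052)/(-6604008) = (-1276533 - 1*3891052)/(-6604008) = (-1276533 - 3891052)*(-1/6604008) = -5167585*(-1/6604008) = 5167585/6604008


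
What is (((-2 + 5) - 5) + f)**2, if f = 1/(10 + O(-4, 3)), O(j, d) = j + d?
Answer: 289/81 ≈ 3.5679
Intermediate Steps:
O(j, d) = d + j
f = 1/9 (f = 1/(10 + (3 - 4)) = 1/(10 - 1) = 1/9 ≈ 0.11111)
(((-2 + 5) - 5) + f)**2 = (((-2 + 5) - 5) + 1/9)**2 = ((3 - 5) + 1/9)**2 = (-2 + 1/9)**2 = (-17/9)**2 = 289/81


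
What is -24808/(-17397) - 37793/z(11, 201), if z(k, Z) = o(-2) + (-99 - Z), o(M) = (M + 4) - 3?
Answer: 94993147/748071 ≈ 126.98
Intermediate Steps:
o(M) = 1 + M (o(M) = (4 + M) - 3 = 1 + M)
z(k, Z) = -100 - Z (z(k, Z) = (1 - 2) + (-99 - Z) = -1 + (-99 - Z) = -100 - Z)
-24808/(-17397) - 37793/z(11, 201) = -24808/(-17397) - 37793/(-100 - 1*201) = -24808*(-1/17397) - 37793/(-100 - 201) = 24808/17397 - 37793/(-301) = 24808/17397 - 37793*(-1/301) = 24808/17397 + 5399/43 = 94993147/748071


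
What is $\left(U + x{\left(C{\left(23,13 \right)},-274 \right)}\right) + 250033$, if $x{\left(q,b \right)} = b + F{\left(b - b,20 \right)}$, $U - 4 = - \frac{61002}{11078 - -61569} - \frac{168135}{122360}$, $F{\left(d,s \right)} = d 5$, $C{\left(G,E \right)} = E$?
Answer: $\frac{444029067538379}{1777817384} \approx 2.4976 \cdot 10^{5}$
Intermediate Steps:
$F{\left(d,s \right)} = 5 d$
$U = \frac{3175527923}{1777817384}$ ($U = 4 - \left(\frac{33627}{24472} + \frac{61002}{11078 - -61569}\right) = 4 - \left(\frac{33627}{24472} + \frac{61002}{11078 + 61569}\right) = 4 - \left(\frac{33627}{24472} + \frac{61002}{72647}\right) = 4 - \frac{3935741613}{1777817384} = \frac{3175527923}{1777817384} \approx 1.7862$)
$x{\left(q,b \right)} = b$ ($x{\left(q,b \right)} = b + 5 \left(b - b\right) = b + 5 \cdot 0 = b + 0 = b$)
$\left(U + x{\left(C{\left(23,13 \right)},-274 \right)}\right) + 250033 = \left(\frac{3175527923}{1777817384} - 274\right) + 250033 = - \frac{483946435293}{1777817384} + 250033 = \frac{444029067538379}{1777817384}$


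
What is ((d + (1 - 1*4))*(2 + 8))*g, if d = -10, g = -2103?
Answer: 273390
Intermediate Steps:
((d + (1 - 1*4))*(2 + 8))*g = ((-10 + (1 - 1*4))*(2 + 8))*(-2103) = ((-10 + (1 - 4))*10)*(-2103) = ((-10 - 3)*10)*(-2103) = -13*10*(-2103) = -130*(-2103) = 273390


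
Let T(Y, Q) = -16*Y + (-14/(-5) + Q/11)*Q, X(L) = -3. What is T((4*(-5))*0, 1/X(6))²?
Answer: 208849/245025 ≈ 0.85236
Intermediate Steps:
T(Y, Q) = -16*Y + Q*(14/5 + Q/11) (T(Y, Q) = -16*Y + (-14*(-⅕) + Q*(1/11))*Q = -16*Y + (14/5 + Q/11)*Q = -16*Y + Q*(14/5 + Q/11))
T((4*(-5))*0, 1/X(6))² = (-16*4*(-5)*0 + (1/(-3))²/11 + (14/5)/(-3))² = (-(-320)*0 + (-⅓)²/11 + (14/5)*(-⅓))² = (-16*0 + (1/11)*(⅑) - 14/15)² = (0 + 1/99 - 14/15)² = (-457/495)² = 208849/245025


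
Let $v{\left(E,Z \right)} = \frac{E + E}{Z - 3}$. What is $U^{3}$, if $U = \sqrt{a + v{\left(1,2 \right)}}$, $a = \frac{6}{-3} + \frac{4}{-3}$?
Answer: $- \frac{64 i \sqrt{3}}{9} \approx - 12.317 i$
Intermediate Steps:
$v{\left(E,Z \right)} = \frac{2 E}{-3 + Z}$
$a = - \frac{10}{3}$ ($a = 6 \left(- \frac{1}{3}\right) + 4 \left(- \frac{1}{3}\right) = -2 - \frac{4}{3} = - \frac{10}{3} \approx -3.3333$)
$U = \frac{4 i \sqrt{3}}{3}$ ($U = \sqrt{- \frac{10}{3} + 2 \cdot 1 \frac{1}{-3 + 2}} = \sqrt{- \frac{10}{3} + 2 \cdot 1 \frac{1}{-1}} = \sqrt{- \frac{10}{3} + 2 \cdot 1 \left(-1\right)} = \sqrt{- \frac{10}{3} - 2} = \sqrt{- \frac{16}{3}} = \frac{4 i \sqrt{3}}{3} \approx 2.3094 i$)
$U^{3} = \left(\frac{4 i \sqrt{3}}{3}\right)^{3} = - \frac{64 i \sqrt{3}}{9}$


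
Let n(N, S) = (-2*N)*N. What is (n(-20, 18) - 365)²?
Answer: 1357225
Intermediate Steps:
n(N, S) = -2*N²
(n(-20, 18) - 365)² = (-2*(-20)² - 365)² = (-2*400 - 365)² = (-800 - 365)² = (-1165)² = 1357225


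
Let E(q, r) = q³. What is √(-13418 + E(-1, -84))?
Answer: 3*I*√1491 ≈ 115.84*I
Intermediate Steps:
√(-13418 + E(-1, -84)) = √(-13418 + (-1)³) = √(-13418 - 1) = √(-13419) = 3*I*√1491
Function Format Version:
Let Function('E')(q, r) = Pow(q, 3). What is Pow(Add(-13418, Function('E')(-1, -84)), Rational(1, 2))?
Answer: Mul(3, I, Pow(1491, Rational(1, 2))) ≈ Mul(115.84, I)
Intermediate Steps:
Pow(Add(-13418, Function('E')(-1, -84)), Rational(1, 2)) = Pow(Add(-13418, Pow(-1, 3)), Rational(1, 2)) = Pow(Add(-13418, -1), Rational(1, 2)) = Pow(-13419, Rational(1, 2)) = Mul(3, I, Pow(1491, Rational(1, 2)))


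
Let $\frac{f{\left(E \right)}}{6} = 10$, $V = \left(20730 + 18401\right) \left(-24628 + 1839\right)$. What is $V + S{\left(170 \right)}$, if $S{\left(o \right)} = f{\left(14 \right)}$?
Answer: $-891756299$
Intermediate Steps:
$V = -891756359$ ($V = 39131 \left(-22789\right) = -891756359$)
$f{\left(E \right)} = 60$ ($f{\left(E \right)} = 6 \cdot 10 = 60$)
$S{\left(o \right)} = 60$
$V + S{\left(170 \right)} = -891756359 + 60 = -891756299$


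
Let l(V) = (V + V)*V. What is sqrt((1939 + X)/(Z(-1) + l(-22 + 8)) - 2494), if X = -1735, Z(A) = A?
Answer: 5*I*sqrt(52762)/23 ≈ 49.935*I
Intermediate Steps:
l(V) = 2*V**2 (l(V) = (2*V)*V = 2*V**2)
sqrt((1939 + X)/(Z(-1) + l(-22 + 8)) - 2494) = sqrt((1939 - 1735)/(-1 + 2*(-22 + 8)**2) - 2494) = sqrt(204/(-1 + 2*(-14)**2) - 2494) = sqrt(204/(-1 + 2*196) - 2494) = sqrt(204/(-1 + 392) - 2494) = sqrt(204/391 - 2494) = sqrt(204*(1/391) - 2494) = sqrt(12/23 - 2494) = sqrt(-57350/23) = 5*I*sqrt(52762)/23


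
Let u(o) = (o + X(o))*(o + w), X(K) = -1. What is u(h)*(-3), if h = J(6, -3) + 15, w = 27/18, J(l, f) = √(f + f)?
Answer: -675 - 183*I*√6/2 ≈ -675.0 - 224.13*I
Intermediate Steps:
J(l, f) = √2*√f (J(l, f) = √(2*f) = √2*√f)
w = 3/2 (w = 27*(1/18) = 3/2 ≈ 1.5000)
h = 15 + I*√6 (h = √2*√(-3) + 15 = √2*(I*√3) + 15 = I*√6 + 15 = 15 + I*√6 ≈ 15.0 + 2.4495*I)
u(o) = (-1 + o)*(3/2 + o) (u(o) = (o - 1)*(o + 3/2) = (-1 + o)*(3/2 + o))
u(h)*(-3) = (-3/2 + (15 + I*√6)² + (15 + I*√6)/2)*(-3) = (-3/2 + (15 + I*√6)² + (15/2 + I*√6/2))*(-3) = (6 + (15 + I*√6)² + I*√6/2)*(-3) = -18 - 3*(15 + I*√6)² - 3*I*√6/2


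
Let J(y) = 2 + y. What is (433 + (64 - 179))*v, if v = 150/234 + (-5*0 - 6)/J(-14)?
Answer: 4717/13 ≈ 362.85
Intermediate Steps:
v = 89/78 (v = 150/234 + (-5*0 - 6)/(2 - 14) = 150*(1/234) + (0 - 6)/(-12) = 25/39 - 6*(-1/12) = 25/39 + ½ = 89/78 ≈ 1.1410)
(433 + (64 - 179))*v = (433 + (64 - 179))*(89/78) = (433 - 115)*(89/78) = 318*(89/78) = 4717/13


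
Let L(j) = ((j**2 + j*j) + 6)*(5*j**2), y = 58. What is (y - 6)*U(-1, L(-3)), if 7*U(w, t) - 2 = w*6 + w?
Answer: -260/7 ≈ -37.143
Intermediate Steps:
L(j) = 5*j**2*(6 + 2*j**2) (L(j) = ((j**2 + j**2) + 6)*(5*j**2) = (2*j**2 + 6)*(5*j**2) = (6 + 2*j**2)*(5*j**2) = 5*j**2*(6 + 2*j**2))
U(w, t) = 2/7 + w (U(w, t) = 2/7 + (w*6 + w)/7 = 2/7 + (6*w + w)/7 = 2/7 + (7*w)/7 = 2/7 + w)
(y - 6)*U(-1, L(-3)) = (58 - 6)*(2/7 - 1) = 52*(-5/7) = -260/7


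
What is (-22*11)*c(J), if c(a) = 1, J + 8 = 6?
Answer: -242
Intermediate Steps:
J = -2 (J = -8 + 6 = -2)
(-22*11)*c(J) = -22*11*1 = -242*1 = -242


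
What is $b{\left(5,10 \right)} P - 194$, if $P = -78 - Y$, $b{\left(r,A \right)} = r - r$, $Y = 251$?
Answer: $-194$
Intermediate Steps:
$b{\left(r,A \right)} = 0$
$P = -329$ ($P = -78 - 251 = -329$)
$b{\left(5,10 \right)} P - 194 = 0 \left(-329\right) - 194 = 0 - 194 = -194$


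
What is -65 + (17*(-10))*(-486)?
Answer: 82555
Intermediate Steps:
-65 + (17*(-10))*(-486) = -65 - 170*(-486) = -65 + 82620 = 82555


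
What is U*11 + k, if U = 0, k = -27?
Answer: -27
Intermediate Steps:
U*11 + k = 0*11 - 27 = 0 - 27 = -27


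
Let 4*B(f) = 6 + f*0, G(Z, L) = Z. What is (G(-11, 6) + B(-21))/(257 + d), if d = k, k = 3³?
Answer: -19/568 ≈ -0.033451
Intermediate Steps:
B(f) = 3/2 (B(f) = (6 + f*0)/4 = (6 + 0)/4 = (¼)*6 = 3/2)
k = 27
d = 27
(G(-11, 6) + B(-21))/(257 + d) = (-11 + 3/2)/(257 + 27) = -19/2/284 = -19/2*1/284 = -19/568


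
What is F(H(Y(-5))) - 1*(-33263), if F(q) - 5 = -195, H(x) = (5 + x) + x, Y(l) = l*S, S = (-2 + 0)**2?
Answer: 33073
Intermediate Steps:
S = 4 (S = (-2)**2 = 4)
Y(l) = 4*l (Y(l) = l*4 = 4*l)
H(x) = 5 + 2*x
F(q) = -190 (F(q) = 5 - 195 = -190)
F(H(Y(-5))) - 1*(-33263) = -190 - 1*(-33263) = -190 + 33263 = 33073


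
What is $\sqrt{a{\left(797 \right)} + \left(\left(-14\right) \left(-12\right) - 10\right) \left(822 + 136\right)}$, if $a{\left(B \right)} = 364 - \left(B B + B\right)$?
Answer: $i \sqrt{484278} \approx 695.9 i$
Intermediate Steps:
$a{\left(B \right)} = 364 - B - B^{2}$ ($a{\left(B \right)} = 364 - \left(B^{2} + B\right) = 364 - \left(B + B^{2}\right) = 364 - B - B^{2}$)
$\sqrt{a{\left(797 \right)} + \left(\left(-14\right) \left(-12\right) - 10\right) \left(822 + 136\right)} = \sqrt{\left(364 - 797 - 797^{2}\right) + \left(\left(-14\right) \left(-12\right) - 10\right) \left(822 + 136\right)} = \sqrt{\left(364 - 797 - 635209\right) + \left(168 - 10\right) 958} = \sqrt{\left(364 - 797 - 635209\right) + 158 \cdot 958} = \sqrt{-635642 + 151364} = \sqrt{-484278} = i \sqrt{484278}$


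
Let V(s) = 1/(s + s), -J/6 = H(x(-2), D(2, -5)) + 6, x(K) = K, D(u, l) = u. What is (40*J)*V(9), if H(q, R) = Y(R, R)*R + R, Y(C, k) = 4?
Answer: -640/3 ≈ -213.33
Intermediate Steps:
H(q, R) = 5*R (H(q, R) = 4*R + R = 5*R)
J = -96 (J = -6*(5*2 + 6) = -6*(10 + 6) = -6*16 = -96)
V(s) = 1/(2*s)
(40*J)*V(9) = (40*(-96))*((½)/9) = -1920/9 = -3840*1/18 = -640/3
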